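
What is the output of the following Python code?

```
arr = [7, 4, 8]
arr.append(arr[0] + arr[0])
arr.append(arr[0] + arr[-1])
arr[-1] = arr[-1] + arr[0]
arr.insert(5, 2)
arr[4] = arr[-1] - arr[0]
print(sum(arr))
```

30

append arr[0]+arr[0] = 7+7 = 14 → [7, 4, 8, 14]
append arr[0]+arr[-1] = 7+14 = 21 → [7, 4, 8, 14, 21]
arr[-1] = arr[-1]+arr[0] = 21+7 = 28 → [7, 4, 8, 14, 28]
insert 2 at 5 → [7, 4, 8, 14, 28, 2]
arr[4] = arr[-1]-arr[0] = 2-7 = -5 → [7, 4, 8, 14, -5, 2]
sum = 30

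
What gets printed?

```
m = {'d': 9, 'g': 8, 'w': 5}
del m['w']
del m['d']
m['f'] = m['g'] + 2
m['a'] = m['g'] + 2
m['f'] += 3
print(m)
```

del 'w' → {'d': 9, 'g': 8}
del 'd' → {'g': 8}
m['f'] = m['g']+2 = 10 → {'g': 8, 'f': 10}
m['a'] = m['g']+2 = 10 → {'g': 8, 'f': 10, 'a': 10}
m['f'] = 10+3 = 13 → {'g': 8, 'f': 13, 'a': 10}

{'g': 8, 'f': 13, 'a': 10}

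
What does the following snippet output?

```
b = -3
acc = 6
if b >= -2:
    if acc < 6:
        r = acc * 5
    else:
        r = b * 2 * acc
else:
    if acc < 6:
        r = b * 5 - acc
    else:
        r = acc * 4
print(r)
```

24

b=-3, acc=6
b >= -2 is False; acc < 6 is False
→ r = acc * 4 = 24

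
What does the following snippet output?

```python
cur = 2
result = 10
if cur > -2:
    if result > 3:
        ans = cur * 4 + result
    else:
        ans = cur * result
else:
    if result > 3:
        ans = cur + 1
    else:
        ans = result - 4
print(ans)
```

cur=2, result=10
cur > -2 is True; result > 3 is True
→ ans = cur * 4 + result = 18

18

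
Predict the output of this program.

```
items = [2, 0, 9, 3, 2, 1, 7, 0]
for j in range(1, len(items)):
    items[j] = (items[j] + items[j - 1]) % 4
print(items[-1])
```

j=1: items[1] = (0+2)%4 = 2 → [2, 2, 9, 3, 2, 1, 7, 0]
j=2: items[2] = (9+2)%4 = 3 → [2, 2, 3, 3, 2, 1, 7, 0]
j=3: items[3] = (3+3)%4 = 2 → [2, 2, 3, 2, 2, 1, 7, 0]
j=4: items[4] = (2+2)%4 = 0 → [2, 2, 3, 2, 0, 1, 7, 0]
j=5: items[5] = (1+0)%4 = 1 → [2, 2, 3, 2, 0, 1, 7, 0]
j=6: items[6] = (7+1)%4 = 0 → [2, 2, 3, 2, 0, 1, 0, 0]
j=7: items[7] = (0+0)%4 = 0 → [2, 2, 3, 2, 0, 1, 0, 0]

0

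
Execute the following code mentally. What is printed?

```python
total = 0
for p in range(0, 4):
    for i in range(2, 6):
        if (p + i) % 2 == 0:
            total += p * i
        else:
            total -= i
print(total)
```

16

p=0,i=2: even sum, total = 0+0 = 0
p=0,i=3: odd sum, total = 0-3 = -3
p=0,i=4: even sum, total = (-3)+0 = -3
p=0,i=5: odd sum, total = (-3)-5 = -8
p=1,i=2: odd sum, total = (-8)-2 = -10
p=1,i=3: even sum, total = (-10)+3 = -7
p=1,i=4: odd sum, total = (-7)-4 = -11
p=1,i=5: even sum, total = (-11)+5 = -6
p=2,i=2: even sum, total = (-6)+4 = -2
p=2,i=3: odd sum, total = (-2)-3 = -5
p=2,i=4: even sum, total = (-5)+8 = 3
p=2,i=5: odd sum, total = 3-5 = -2
p=3,i=2: odd sum, total = (-2)-2 = -4
p=3,i=3: even sum, total = (-4)+9 = 5
p=3,i=4: odd sum, total = 5-4 = 1
p=3,i=5: even sum, total = 1+15 = 16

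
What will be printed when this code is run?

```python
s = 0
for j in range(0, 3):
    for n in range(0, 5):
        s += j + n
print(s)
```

45

j=0,n=0: s = 0+0 = 0
j=0,n=1: s = 0+1 = 1
j=0,n=2: s = 1+2 = 3
j=0,n=3: s = 3+3 = 6
j=0,n=4: s = 6+4 = 10
j=1,n=0: s = 10+1 = 11
j=1,n=1: s = 11+2 = 13
j=1,n=2: s = 13+3 = 16
j=1,n=3: s = 16+4 = 20
j=1,n=4: s = 20+5 = 25
j=2,n=0: s = 25+2 = 27
j=2,n=1: s = 27+3 = 30
j=2,n=2: s = 30+4 = 34
j=2,n=3: s = 34+5 = 39
j=2,n=4: s = 39+6 = 45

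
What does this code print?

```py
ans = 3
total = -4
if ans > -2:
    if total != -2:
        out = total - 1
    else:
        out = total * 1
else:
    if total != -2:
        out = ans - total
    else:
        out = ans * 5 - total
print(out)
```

-5

ans=3, total=-4
ans > -2 is True; total != -2 is True
→ out = total - 1 = -5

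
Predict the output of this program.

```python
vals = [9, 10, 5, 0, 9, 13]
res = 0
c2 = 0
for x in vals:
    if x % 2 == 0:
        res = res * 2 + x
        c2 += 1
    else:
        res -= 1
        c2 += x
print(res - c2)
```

-26

x=9: not even, res = 0-1 = -1; c2=9
x=10: even, res = (-1)*2+10 = 8; c2=10
x=5: not even, res = 8-1 = 7; c2=15
x=0: even, res = 7*2+0 = 14; c2=16
x=9: not even, res = 14-1 = 13; c2=25
x=13: not even, res = 13-1 = 12; c2=38
res-c2 = 12-38 = -26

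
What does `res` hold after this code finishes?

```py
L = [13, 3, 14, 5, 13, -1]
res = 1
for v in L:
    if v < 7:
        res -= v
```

v=13: not <7
v=3: <7, res = 1-3 = -2
v=14: not <7
v=5: <7, res = (-2)-5 = -7
v=13: not <7
v=-1: <7, res = (-7)-(-1) = -6

-6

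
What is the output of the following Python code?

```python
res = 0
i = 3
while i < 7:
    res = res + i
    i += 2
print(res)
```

8

i=3: res = 0+3 = 3
i=5: res = 3+5 = 8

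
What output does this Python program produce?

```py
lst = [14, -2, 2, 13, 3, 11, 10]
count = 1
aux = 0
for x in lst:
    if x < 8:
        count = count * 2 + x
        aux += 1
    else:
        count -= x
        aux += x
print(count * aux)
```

-7752

x=14: not <8, count = 1-14 = -13; aux=14
x=-2: <8, count = (-13)*2+(-2) = -28; aux=15
x=2: <8, count = (-28)*2+2 = -54; aux=16
x=13: not <8, count = (-54)-13 = -67; aux=29
x=3: <8, count = (-67)*2+3 = -131; aux=30
x=11: not <8, count = (-131)-11 = -142; aux=41
x=10: not <8, count = (-142)-10 = -152; aux=51
count*aux = (-152)*51 = -7752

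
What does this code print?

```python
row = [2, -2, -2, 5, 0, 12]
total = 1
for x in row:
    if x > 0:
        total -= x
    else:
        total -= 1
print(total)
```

x=2: >0, total = 1-2 = -1
x=-2: not >0, total = (-1)-1 = -2
x=-2: not >0, total = (-2)-1 = -3
x=5: >0, total = (-3)-5 = -8
x=0: not >0, total = (-8)-1 = -9
x=12: >0, total = (-9)-12 = -21

-21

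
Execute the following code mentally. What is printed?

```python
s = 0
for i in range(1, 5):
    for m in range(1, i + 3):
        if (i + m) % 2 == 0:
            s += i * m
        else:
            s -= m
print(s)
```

70

i=1,m=1: even sum, s = 0+1 = 1
i=1,m=2: odd sum, s = 1-2 = -1
i=1,m=3: even sum, s = (-1)+3 = 2
i=2,m=1: odd sum, s = 2-1 = 1
i=2,m=2: even sum, s = 1+4 = 5
i=2,m=3: odd sum, s = 5-3 = 2
i=2,m=4: even sum, s = 2+8 = 10
i=3,m=1: even sum, s = 10+3 = 13
i=3,m=2: odd sum, s = 13-2 = 11
i=3,m=3: even sum, s = 11+9 = 20
i=3,m=4: odd sum, s = 20-4 = 16
i=3,m=5: even sum, s = 16+15 = 31
i=4,m=1: odd sum, s = 31-1 = 30
i=4,m=2: even sum, s = 30+8 = 38
i=4,m=3: odd sum, s = 38-3 = 35
i=4,m=4: even sum, s = 35+16 = 51
i=4,m=5: odd sum, s = 51-5 = 46
i=4,m=6: even sum, s = 46+24 = 70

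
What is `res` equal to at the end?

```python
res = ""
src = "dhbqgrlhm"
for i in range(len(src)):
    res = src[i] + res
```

i=0: prepend 'd' → 'd'
i=1: prepend 'h' → 'hd'
i=2: prepend 'b' → 'bhd'
i=3: prepend 'q' → 'qbhd'
i=4: prepend 'g' → 'gqbhd'
i=5: prepend 'r' → 'rgqbhd'
i=6: prepend 'l' → 'lrgqbhd'
i=7: prepend 'h' → 'hlrgqbhd'
i=8: prepend 'm' → 'mhlrgqbhd'

'mhlrgqbhd'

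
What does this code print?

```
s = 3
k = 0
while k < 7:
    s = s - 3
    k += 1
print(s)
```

k=0: s = 3-3 = 0
k=1: s = 0-3 = -3
k=2: s = (-3)-3 = -6
k=3: s = (-6)-3 = -9
k=4: s = (-9)-3 = -12
k=5: s = (-12)-3 = -15
k=6: s = (-15)-3 = -18

-18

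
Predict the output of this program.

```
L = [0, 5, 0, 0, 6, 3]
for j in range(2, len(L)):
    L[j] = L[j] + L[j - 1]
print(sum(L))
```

40

j=2: L[2] = 0+5 = 5 → [0, 5, 5, 0, 6, 3]
j=3: L[3] = 0+5 = 5 → [0, 5, 5, 5, 6, 3]
j=4: L[4] = 6+5 = 11 → [0, 5, 5, 5, 11, 3]
j=5: L[5] = 3+11 = 14 → [0, 5, 5, 5, 11, 14]
sum = 40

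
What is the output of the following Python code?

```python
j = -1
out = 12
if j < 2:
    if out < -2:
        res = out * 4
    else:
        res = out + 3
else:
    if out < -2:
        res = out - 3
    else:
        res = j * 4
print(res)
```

15

j=-1, out=12
j < 2 is True; out < -2 is False
→ res = out + 3 = 15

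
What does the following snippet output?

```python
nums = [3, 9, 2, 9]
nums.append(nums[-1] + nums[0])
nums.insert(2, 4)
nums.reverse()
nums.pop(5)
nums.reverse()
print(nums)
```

append nums[-1]+nums[0] = 9+3 = 12 → [3, 9, 2, 9, 12]
insert 4 at 2 → [3, 9, 4, 2, 9, 12]
reverse → [12, 9, 2, 4, 9, 3]
pop(5) removes 3 → [12, 9, 2, 4, 9]
reverse → [9, 4, 2, 9, 12]

[9, 4, 2, 9, 12]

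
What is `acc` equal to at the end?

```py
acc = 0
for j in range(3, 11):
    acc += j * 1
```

j=3: acc = 0+3*1 = 3
j=4: acc = 3+4*1 = 7
j=5: acc = 7+5*1 = 12
j=6: acc = 12+6*1 = 18
j=7: acc = 18+7*1 = 25
j=8: acc = 25+8*1 = 33
j=9: acc = 33+9*1 = 42
j=10: acc = 42+10*1 = 52

52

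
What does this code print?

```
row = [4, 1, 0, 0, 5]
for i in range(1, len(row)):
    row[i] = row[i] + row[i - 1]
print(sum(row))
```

i=1: row[1] = 1+4 = 5 → [4, 5, 0, 0, 5]
i=2: row[2] = 0+5 = 5 → [4, 5, 5, 0, 5]
i=3: row[3] = 0+5 = 5 → [4, 5, 5, 5, 5]
i=4: row[4] = 5+5 = 10 → [4, 5, 5, 5, 10]
sum = 29

29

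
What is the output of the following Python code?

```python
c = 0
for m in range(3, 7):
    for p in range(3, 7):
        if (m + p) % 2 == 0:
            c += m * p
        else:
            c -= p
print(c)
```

128

m=3,p=3: even sum, c = 0+9 = 9
m=3,p=4: odd sum, c = 9-4 = 5
m=3,p=5: even sum, c = 5+15 = 20
m=3,p=6: odd sum, c = 20-6 = 14
m=4,p=3: odd sum, c = 14-3 = 11
m=4,p=4: even sum, c = 11+16 = 27
m=4,p=5: odd sum, c = 27-5 = 22
m=4,p=6: even sum, c = 22+24 = 46
m=5,p=3: even sum, c = 46+15 = 61
m=5,p=4: odd sum, c = 61-4 = 57
m=5,p=5: even sum, c = 57+25 = 82
m=5,p=6: odd sum, c = 82-6 = 76
m=6,p=3: odd sum, c = 76-3 = 73
m=6,p=4: even sum, c = 73+24 = 97
m=6,p=5: odd sum, c = 97-5 = 92
m=6,p=6: even sum, c = 92+36 = 128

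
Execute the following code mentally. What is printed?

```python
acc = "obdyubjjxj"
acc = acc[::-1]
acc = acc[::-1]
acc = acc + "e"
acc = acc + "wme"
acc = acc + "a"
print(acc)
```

obdyubjjxjewmea

reverse → 'jxjjbuydbo'
reverse → 'obdyubjjxj'
+ 'e' → 'obdyubjjxje'
+ 'wme' → 'obdyubjjxjewme'
+ 'a' → 'obdyubjjxjewmea'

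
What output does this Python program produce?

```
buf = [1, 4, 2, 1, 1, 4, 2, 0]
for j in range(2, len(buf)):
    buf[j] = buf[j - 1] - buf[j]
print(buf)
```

[1, 4, 2, 1, 0, -4, -6, -6]

j=2: buf[2] = 4-2 = 2 → [1, 4, 2, 1, 1, 4, 2, 0]
j=3: buf[3] = 2-1 = 1 → [1, 4, 2, 1, 1, 4, 2, 0]
j=4: buf[4] = 1-1 = 0 → [1, 4, 2, 1, 0, 4, 2, 0]
j=5: buf[5] = 0-4 = -4 → [1, 4, 2, 1, 0, -4, 2, 0]
j=6: buf[6] = (-4)-2 = -6 → [1, 4, 2, 1, 0, -4, -6, 0]
j=7: buf[7] = (-6)-0 = -6 → [1, 4, 2, 1, 0, -4, -6, -6]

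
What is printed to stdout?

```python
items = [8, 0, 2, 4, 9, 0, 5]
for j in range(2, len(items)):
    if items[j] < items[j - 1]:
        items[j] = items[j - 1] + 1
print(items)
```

j=2: 2>=0, unchanged → [8, 0, 2, 4, 9, 0, 5]
j=3: 4>=2, unchanged → [8, 0, 2, 4, 9, 0, 5]
j=4: 9>=4, unchanged → [8, 0, 2, 4, 9, 0, 5]
j=5: 0<9, items[5] = 9+1 = 10 → [8, 0, 2, 4, 9, 10, 5]
j=6: 5<10, items[6] = 10+1 = 11 → [8, 0, 2, 4, 9, 10, 11]

[8, 0, 2, 4, 9, 10, 11]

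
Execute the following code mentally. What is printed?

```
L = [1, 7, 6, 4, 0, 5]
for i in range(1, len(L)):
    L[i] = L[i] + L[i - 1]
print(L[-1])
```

i=1: L[1] = 7+1 = 8 → [1, 8, 6, 4, 0, 5]
i=2: L[2] = 6+8 = 14 → [1, 8, 14, 4, 0, 5]
i=3: L[3] = 4+14 = 18 → [1, 8, 14, 18, 0, 5]
i=4: L[4] = 0+18 = 18 → [1, 8, 14, 18, 18, 5]
i=5: L[5] = 5+18 = 23 → [1, 8, 14, 18, 18, 23]

23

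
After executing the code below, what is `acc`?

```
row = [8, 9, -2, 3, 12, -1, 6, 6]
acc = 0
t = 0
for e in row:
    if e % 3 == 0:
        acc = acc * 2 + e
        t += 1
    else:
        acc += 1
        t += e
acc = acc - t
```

276

e=8: not %3==0, acc = 0+1 = 1; t=8
e=9: %3==0, acc = 1*2+9 = 11; t=9
e=-2: not %3==0, acc = 11+1 = 12; t=7
e=3: %3==0, acc = 12*2+3 = 27; t=8
e=12: %3==0, acc = 27*2+12 = 66; t=9
e=-1: not %3==0, acc = 66+1 = 67; t=8
e=6: %3==0, acc = 67*2+6 = 140; t=9
e=6: %3==0, acc = 140*2+6 = 286; t=10
acc-t = 286-10 = 276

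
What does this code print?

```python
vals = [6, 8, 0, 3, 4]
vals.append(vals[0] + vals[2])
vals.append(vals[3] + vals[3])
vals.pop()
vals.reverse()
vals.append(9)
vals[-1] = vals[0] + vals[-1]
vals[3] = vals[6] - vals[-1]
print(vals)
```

[6, 4, 3, 0, 8, 6, 15]

append vals[0]+vals[2] = 6+0 = 6 → [6, 8, 0, 3, 4, 6]
append vals[3]+vals[3] = 3+3 = 6 → [6, 8, 0, 3, 4, 6, 6]
pop() removes 6 → [6, 8, 0, 3, 4, 6]
reverse → [6, 4, 3, 0, 8, 6]
append 9 → [6, 4, 3, 0, 8, 6, 9]
vals[-1] = vals[0]+vals[-1] = 6+9 = 15 → [6, 4, 3, 0, 8, 6, 15]
vals[3] = vals[6]-vals[-1] = 15-15 = 0 → [6, 4, 3, 0, 8, 6, 15]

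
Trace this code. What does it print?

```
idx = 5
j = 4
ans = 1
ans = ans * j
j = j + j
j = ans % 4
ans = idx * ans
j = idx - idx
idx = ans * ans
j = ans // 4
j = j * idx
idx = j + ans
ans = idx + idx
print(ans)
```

ans = 1*4 = 4
j = 4+4 = 8
j = 4%4 = 0
ans = 5*4 = 20
j = 5-5 = 0
idx = 20*20 = 400
j = 20//4 = 5
j = 5*400 = 2000
idx = 2000+20 = 2020
ans = 2020+2020 = 4040

4040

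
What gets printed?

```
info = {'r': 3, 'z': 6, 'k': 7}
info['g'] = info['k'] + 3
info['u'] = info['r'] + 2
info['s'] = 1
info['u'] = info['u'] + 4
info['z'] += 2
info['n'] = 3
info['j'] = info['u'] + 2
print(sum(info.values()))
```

52

info['g'] = info['k']+3 = 10 → {'r': 3, 'z': 6, 'k': 7, 'g': 10}
info['u'] = info['r']+2 = 5 → {'r': 3, 'z': 6, 'k': 7, 'g': 10, 'u': 5}
info['s'] = 1 → {'r': 3, 'z': 6, 'k': 7, 'g': 10, 'u': 5, 's': 1}
info['u'] = info['u']+4 = 9 → {'r': 3, 'z': 6, 'k': 7, 'g': 10, 'u': 9, 's': 1}
info['z'] = 6+2 = 8 → {'r': 3, 'z': 8, 'k': 7, 'g': 10, 'u': 9, 's': 1}
info['n'] = 3 → {'r': 3, 'z': 8, 'k': 7, 'g': 10, 'u': 9, 's': 1, 'n': 3}
info['j'] = info['u']+2 = 11 → {'r': 3, 'z': 8, 'k': 7, 'g': 10, 'u': 9, 's': 1, 'n': 3, 'j': 11}
sum of values = 52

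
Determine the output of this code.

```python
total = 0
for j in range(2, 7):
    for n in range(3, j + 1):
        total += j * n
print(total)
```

205

j=3,n=3: total = 0+9 = 9
j=4,n=3: total = 9+12 = 21
j=4,n=4: total = 21+16 = 37
j=5,n=3: total = 37+15 = 52
j=5,n=4: total = 52+20 = 72
j=5,n=5: total = 72+25 = 97
j=6,n=3: total = 97+18 = 115
j=6,n=4: total = 115+24 = 139
j=6,n=5: total = 139+30 = 169
j=6,n=6: total = 169+36 = 205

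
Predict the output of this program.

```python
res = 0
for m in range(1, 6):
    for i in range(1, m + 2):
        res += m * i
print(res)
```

210

m=1,i=1: res = 0+1 = 1
m=1,i=2: res = 1+2 = 3
m=2,i=1: res = 3+2 = 5
m=2,i=2: res = 5+4 = 9
m=2,i=3: res = 9+6 = 15
m=3,i=1: res = 15+3 = 18
m=3,i=2: res = 18+6 = 24
m=3,i=3: res = 24+9 = 33
m=3,i=4: res = 33+12 = 45
m=4,i=1: res = 45+4 = 49
m=4,i=2: res = 49+8 = 57
m=4,i=3: res = 57+12 = 69
m=4,i=4: res = 69+16 = 85
m=4,i=5: res = 85+20 = 105
m=5,i=1: res = 105+5 = 110
m=5,i=2: res = 110+10 = 120
m=5,i=3: res = 120+15 = 135
m=5,i=4: res = 135+20 = 155
m=5,i=5: res = 155+25 = 180
m=5,i=6: res = 180+30 = 210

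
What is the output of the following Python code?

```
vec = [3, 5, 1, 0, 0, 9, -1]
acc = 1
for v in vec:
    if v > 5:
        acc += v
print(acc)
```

10

v=3: not >5
v=5: not >5
v=1: not >5
v=0: not >5
v=0: not >5
v=9: >5, acc = 1+9 = 10
v=-1: not >5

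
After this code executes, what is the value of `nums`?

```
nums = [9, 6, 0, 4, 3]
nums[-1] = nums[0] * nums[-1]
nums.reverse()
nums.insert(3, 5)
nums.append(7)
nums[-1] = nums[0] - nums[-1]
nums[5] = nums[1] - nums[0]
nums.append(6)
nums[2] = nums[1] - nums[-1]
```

[27, 4, -2, 5, 6, -23, 20, 6]

nums[-1] = nums[0]*nums[-1] = 9*3 = 27 → [9, 6, 0, 4, 27]
reverse → [27, 4, 0, 6, 9]
insert 5 at 3 → [27, 4, 0, 5, 6, 9]
append 7 → [27, 4, 0, 5, 6, 9, 7]
nums[-1] = nums[0]-nums[-1] = 27-7 = 20 → [27, 4, 0, 5, 6, 9, 20]
nums[5] = nums[1]-nums[0] = 4-27 = -23 → [27, 4, 0, 5, 6, -23, 20]
append 6 → [27, 4, 0, 5, 6, -23, 20, 6]
nums[2] = nums[1]-nums[-1] = 4-6 = -2 → [27, 4, -2, 5, 6, -23, 20, 6]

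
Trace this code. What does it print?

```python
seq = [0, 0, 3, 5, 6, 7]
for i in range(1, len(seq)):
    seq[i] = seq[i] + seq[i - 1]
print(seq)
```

[0, 0, 3, 8, 14, 21]

i=1: seq[1] = 0+0 = 0 → [0, 0, 3, 5, 6, 7]
i=2: seq[2] = 3+0 = 3 → [0, 0, 3, 5, 6, 7]
i=3: seq[3] = 5+3 = 8 → [0, 0, 3, 8, 6, 7]
i=4: seq[4] = 6+8 = 14 → [0, 0, 3, 8, 14, 7]
i=5: seq[5] = 7+14 = 21 → [0, 0, 3, 8, 14, 21]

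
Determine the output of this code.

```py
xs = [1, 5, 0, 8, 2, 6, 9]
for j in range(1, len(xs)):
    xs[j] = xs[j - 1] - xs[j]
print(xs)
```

j=1: xs[1] = 1-5 = -4 → [1, -4, 0, 8, 2, 6, 9]
j=2: xs[2] = (-4)-0 = -4 → [1, -4, -4, 8, 2, 6, 9]
j=3: xs[3] = (-4)-8 = -12 → [1, -4, -4, -12, 2, 6, 9]
j=4: xs[4] = (-12)-2 = -14 → [1, -4, -4, -12, -14, 6, 9]
j=5: xs[5] = (-14)-6 = -20 → [1, -4, -4, -12, -14, -20, 9]
j=6: xs[6] = (-20)-9 = -29 → [1, -4, -4, -12, -14, -20, -29]

[1, -4, -4, -12, -14, -20, -29]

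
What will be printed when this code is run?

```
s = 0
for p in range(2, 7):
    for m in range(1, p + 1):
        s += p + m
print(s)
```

p=2,m=1: s = 0+3 = 3
p=2,m=2: s = 3+4 = 7
p=3,m=1: s = 7+4 = 11
p=3,m=2: s = 11+5 = 16
p=3,m=3: s = 16+6 = 22
p=4,m=1: s = 22+5 = 27
p=4,m=2: s = 27+6 = 33
p=4,m=3: s = 33+7 = 40
p=4,m=4: s = 40+8 = 48
p=5,m=1: s = 48+6 = 54
p=5,m=2: s = 54+7 = 61
p=5,m=3: s = 61+8 = 69
p=5,m=4: s = 69+9 = 78
p=5,m=5: s = 78+10 = 88
p=6,m=1: s = 88+7 = 95
p=6,m=2: s = 95+8 = 103
p=6,m=3: s = 103+9 = 112
p=6,m=4: s = 112+10 = 122
p=6,m=5: s = 122+11 = 133
p=6,m=6: s = 133+12 = 145

145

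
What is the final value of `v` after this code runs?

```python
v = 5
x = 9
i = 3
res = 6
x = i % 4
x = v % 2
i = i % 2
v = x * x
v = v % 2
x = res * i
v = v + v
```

x = 3%4 = 3
x = 5%2 = 1
i = 3%2 = 1
v = 1*1 = 1
v = 1%2 = 1
x = 6*1 = 6
v = 1+1 = 2

2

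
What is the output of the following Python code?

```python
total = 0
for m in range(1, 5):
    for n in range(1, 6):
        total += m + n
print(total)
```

110

m=1,n=1: total = 0+2 = 2
m=1,n=2: total = 2+3 = 5
m=1,n=3: total = 5+4 = 9
m=1,n=4: total = 9+5 = 14
m=1,n=5: total = 14+6 = 20
m=2,n=1: total = 20+3 = 23
m=2,n=2: total = 23+4 = 27
m=2,n=3: total = 27+5 = 32
m=2,n=4: total = 32+6 = 38
m=2,n=5: total = 38+7 = 45
m=3,n=1: total = 45+4 = 49
m=3,n=2: total = 49+5 = 54
m=3,n=3: total = 54+6 = 60
m=3,n=4: total = 60+7 = 67
m=3,n=5: total = 67+8 = 75
m=4,n=1: total = 75+5 = 80
m=4,n=2: total = 80+6 = 86
m=4,n=3: total = 86+7 = 93
m=4,n=4: total = 93+8 = 101
m=4,n=5: total = 101+9 = 110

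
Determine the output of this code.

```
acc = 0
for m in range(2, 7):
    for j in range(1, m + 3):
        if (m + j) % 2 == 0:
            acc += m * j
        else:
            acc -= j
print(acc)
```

240

m=2,j=1: odd sum, acc = 0-1 = -1
m=2,j=2: even sum, acc = (-1)+4 = 3
m=2,j=3: odd sum, acc = 3-3 = 0
m=2,j=4: even sum, acc = 0+8 = 8
m=3,j=1: even sum, acc = 8+3 = 11
m=3,j=2: odd sum, acc = 11-2 = 9
m=3,j=3: even sum, acc = 9+9 = 18
m=3,j=4: odd sum, acc = 18-4 = 14
m=3,j=5: even sum, acc = 14+15 = 29
m=4,j=1: odd sum, acc = 29-1 = 28
m=4,j=2: even sum, acc = 28+8 = 36
m=4,j=3: odd sum, acc = 36-3 = 33
m=4,j=4: even sum, acc = 33+16 = 49
m=4,j=5: odd sum, acc = 49-5 = 44
m=4,j=6: even sum, acc = 44+24 = 68
m=5,j=1: even sum, acc = 68+5 = 73
m=5,j=2: odd sum, acc = 73-2 = 71
m=5,j=3: even sum, acc = 71+15 = 86
m=5,j=4: odd sum, acc = 86-4 = 82
m=5,j=5: even sum, acc = 82+25 = 107
m=5,j=6: odd sum, acc = 107-6 = 101
m=5,j=7: even sum, acc = 101+35 = 136
m=6,j=1: odd sum, acc = 136-1 = 135
m=6,j=2: even sum, acc = 135+12 = 147
m=6,j=3: odd sum, acc = 147-3 = 144
m=6,j=4: even sum, acc = 144+24 = 168
m=6,j=5: odd sum, acc = 168-5 = 163
m=6,j=6: even sum, acc = 163+36 = 199
m=6,j=7: odd sum, acc = 199-7 = 192
m=6,j=8: even sum, acc = 192+48 = 240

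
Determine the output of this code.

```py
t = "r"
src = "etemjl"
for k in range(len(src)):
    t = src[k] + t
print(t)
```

k=0: prepend 'e' → 'er'
k=1: prepend 't' → 'ter'
k=2: prepend 'e' → 'eter'
k=3: prepend 'm' → 'meter'
k=4: prepend 'j' → 'jmeter'
k=5: prepend 'l' → 'ljmeter'

ljmeter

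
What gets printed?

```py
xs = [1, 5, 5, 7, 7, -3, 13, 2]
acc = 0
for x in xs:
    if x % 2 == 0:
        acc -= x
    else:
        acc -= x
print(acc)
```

-37

x=1: not even, acc = 0-1 = -1
x=5: not even, acc = (-1)-5 = -6
x=5: not even, acc = (-6)-5 = -11
x=7: not even, acc = (-11)-7 = -18
x=7: not even, acc = (-18)-7 = -25
x=-3: not even, acc = (-25)-(-3) = -22
x=13: not even, acc = (-22)-13 = -35
x=2: even, acc = (-35)-2 = -37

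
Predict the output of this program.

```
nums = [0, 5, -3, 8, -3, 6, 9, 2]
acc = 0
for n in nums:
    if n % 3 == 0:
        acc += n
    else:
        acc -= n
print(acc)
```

-6

n=0: %3==0, acc = 0+0 = 0
n=5: not %3==0, acc = 0-5 = -5
n=-3: %3==0, acc = (-5)+(-3) = -8
n=8: not %3==0, acc = (-8)-8 = -16
n=-3: %3==0, acc = (-16)+(-3) = -19
n=6: %3==0, acc = (-19)+6 = -13
n=9: %3==0, acc = (-13)+9 = -4
n=2: not %3==0, acc = (-4)-2 = -6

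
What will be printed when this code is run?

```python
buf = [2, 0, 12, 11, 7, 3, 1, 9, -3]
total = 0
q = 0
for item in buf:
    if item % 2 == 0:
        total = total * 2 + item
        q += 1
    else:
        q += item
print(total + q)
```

51

item=2: even, total = 0*2+2 = 2; q=1
item=0: even, total = 2*2+0 = 4; q=2
item=12: even, total = 4*2+12 = 20; q=3
item=11: not even; q=14
item=7: not even; q=21
item=3: not even; q=24
item=1: not even; q=25
item=9: not even; q=34
item=-3: not even; q=31
total+q = 20+31 = 51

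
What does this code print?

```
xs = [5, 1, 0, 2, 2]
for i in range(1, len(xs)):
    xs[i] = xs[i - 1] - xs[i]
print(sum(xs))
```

15

i=1: xs[1] = 5-1 = 4 → [5, 4, 0, 2, 2]
i=2: xs[2] = 4-0 = 4 → [5, 4, 4, 2, 2]
i=3: xs[3] = 4-2 = 2 → [5, 4, 4, 2, 2]
i=4: xs[4] = 2-2 = 0 → [5, 4, 4, 2, 0]
sum = 15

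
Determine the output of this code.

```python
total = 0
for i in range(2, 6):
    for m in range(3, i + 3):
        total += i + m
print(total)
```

i=2,m=3: total = 0+5 = 5
i=2,m=4: total = 5+6 = 11
i=3,m=3: total = 11+6 = 17
i=3,m=4: total = 17+7 = 24
i=3,m=5: total = 24+8 = 32
i=4,m=3: total = 32+7 = 39
i=4,m=4: total = 39+8 = 47
i=4,m=5: total = 47+9 = 56
i=4,m=6: total = 56+10 = 66
i=5,m=3: total = 66+8 = 74
i=5,m=4: total = 74+9 = 83
i=5,m=5: total = 83+10 = 93
i=5,m=6: total = 93+11 = 104
i=5,m=7: total = 104+12 = 116

116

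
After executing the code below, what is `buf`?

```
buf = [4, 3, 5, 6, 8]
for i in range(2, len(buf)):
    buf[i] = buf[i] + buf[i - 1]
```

[4, 3, 8, 14, 22]

i=2: buf[2] = 5+3 = 8 → [4, 3, 8, 6, 8]
i=3: buf[3] = 6+8 = 14 → [4, 3, 8, 14, 8]
i=4: buf[4] = 8+14 = 22 → [4, 3, 8, 14, 22]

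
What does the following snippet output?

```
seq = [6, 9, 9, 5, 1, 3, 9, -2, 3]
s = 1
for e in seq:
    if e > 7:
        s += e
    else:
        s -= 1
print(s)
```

e=6: not >7, s = 1-1 = 0
e=9: >7, s = 0+9 = 9
e=9: >7, s = 9+9 = 18
e=5: not >7, s = 18-1 = 17
e=1: not >7, s = 17-1 = 16
e=3: not >7, s = 16-1 = 15
e=9: >7, s = 15+9 = 24
e=-2: not >7, s = 24-1 = 23
e=3: not >7, s = 23-1 = 22

22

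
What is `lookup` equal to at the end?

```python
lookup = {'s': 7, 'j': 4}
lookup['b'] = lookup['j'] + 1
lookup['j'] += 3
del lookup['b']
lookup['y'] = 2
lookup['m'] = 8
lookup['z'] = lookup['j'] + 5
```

{'s': 7, 'j': 7, 'y': 2, 'm': 8, 'z': 12}

lookup['b'] = lookup['j']+1 = 5 → {'s': 7, 'j': 4, 'b': 5}
lookup['j'] = 4+3 = 7 → {'s': 7, 'j': 7, 'b': 5}
del 'b' → {'s': 7, 'j': 7}
lookup['y'] = 2 → {'s': 7, 'j': 7, 'y': 2}
lookup['m'] = 8 → {'s': 7, 'j': 7, 'y': 2, 'm': 8}
lookup['z'] = lookup['j']+5 = 12 → {'s': 7, 'j': 7, 'y': 2, 'm': 8, 'z': 12}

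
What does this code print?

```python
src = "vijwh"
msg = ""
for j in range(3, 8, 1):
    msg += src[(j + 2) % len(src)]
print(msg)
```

j=3: add src[0]='v' → 'v'
j=4: add src[1]='i' → 'vi'
j=5: add src[2]='j' → 'vij'
j=6: add src[3]='w' → 'vijw'
j=7: add src[4]='h' → 'vijwh'

vijwh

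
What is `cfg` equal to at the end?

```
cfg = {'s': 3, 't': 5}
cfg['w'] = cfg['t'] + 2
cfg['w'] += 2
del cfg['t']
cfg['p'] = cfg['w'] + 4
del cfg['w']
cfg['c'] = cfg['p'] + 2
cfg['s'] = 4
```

{'s': 4, 'p': 13, 'c': 15}

cfg['w'] = cfg['t']+2 = 7 → {'s': 3, 't': 5, 'w': 7}
cfg['w'] = 7+2 = 9 → {'s': 3, 't': 5, 'w': 9}
del 't' → {'s': 3, 'w': 9}
cfg['p'] = cfg['w']+4 = 13 → {'s': 3, 'w': 9, 'p': 13}
del 'w' → {'s': 3, 'p': 13}
cfg['c'] = cfg['p']+2 = 15 → {'s': 3, 'p': 13, 'c': 15}
cfg['s'] = 4 → {'s': 4, 'p': 13, 'c': 15}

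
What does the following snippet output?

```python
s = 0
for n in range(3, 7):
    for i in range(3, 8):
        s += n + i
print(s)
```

190

n=3,i=3: s = 0+6 = 6
n=3,i=4: s = 6+7 = 13
n=3,i=5: s = 13+8 = 21
n=3,i=6: s = 21+9 = 30
n=3,i=7: s = 30+10 = 40
n=4,i=3: s = 40+7 = 47
n=4,i=4: s = 47+8 = 55
n=4,i=5: s = 55+9 = 64
n=4,i=6: s = 64+10 = 74
n=4,i=7: s = 74+11 = 85
n=5,i=3: s = 85+8 = 93
n=5,i=4: s = 93+9 = 102
n=5,i=5: s = 102+10 = 112
n=5,i=6: s = 112+11 = 123
n=5,i=7: s = 123+12 = 135
n=6,i=3: s = 135+9 = 144
n=6,i=4: s = 144+10 = 154
n=6,i=5: s = 154+11 = 165
n=6,i=6: s = 165+12 = 177
n=6,i=7: s = 177+13 = 190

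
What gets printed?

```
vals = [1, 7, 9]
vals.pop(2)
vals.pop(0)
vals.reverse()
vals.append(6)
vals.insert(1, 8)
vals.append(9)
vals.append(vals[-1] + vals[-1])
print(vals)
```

[7, 8, 6, 9, 18]

pop(2) removes 9 → [1, 7]
pop(0) removes 1 → [7]
reverse → [7]
append 6 → [7, 6]
insert 8 at 1 → [7, 8, 6]
append 9 → [7, 8, 6, 9]
append vals[-1]+vals[-1] = 9+9 = 18 → [7, 8, 6, 9, 18]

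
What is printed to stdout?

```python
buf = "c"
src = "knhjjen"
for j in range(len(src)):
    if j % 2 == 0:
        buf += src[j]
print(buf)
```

ckhjn

j=0: add 'k' → 'ck'
j=1: skip
j=2: add 'h' → 'ckh'
j=3: skip
j=4: add 'j' → 'ckhj'
j=5: skip
j=6: add 'n' → 'ckhjn'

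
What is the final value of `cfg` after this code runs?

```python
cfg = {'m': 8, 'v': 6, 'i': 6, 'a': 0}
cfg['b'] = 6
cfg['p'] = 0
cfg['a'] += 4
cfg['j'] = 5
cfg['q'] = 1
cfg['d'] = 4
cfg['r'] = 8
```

{'m': 8, 'v': 6, 'i': 6, 'a': 4, 'b': 6, 'p': 0, 'j': 5, 'q': 1, 'd': 4, 'r': 8}

cfg['b'] = 6 → {'m': 8, 'v': 6, 'i': 6, 'a': 0, 'b': 6}
cfg['p'] = 0 → {'m': 8, 'v': 6, 'i': 6, 'a': 0, 'b': 6, 'p': 0}
cfg['a'] = 0+4 = 4 → {'m': 8, 'v': 6, 'i': 6, 'a': 4, 'b': 6, 'p': 0}
cfg['j'] = 5 → {'m': 8, 'v': 6, 'i': 6, 'a': 4, 'b': 6, 'p': 0, 'j': 5}
cfg['q'] = 1 → {'m': 8, 'v': 6, 'i': 6, 'a': 4, 'b': 6, 'p': 0, 'j': 5, 'q': 1}
cfg['d'] = 4 → {'m': 8, 'v': 6, 'i': 6, 'a': 4, 'b': 6, 'p': 0, 'j': 5, 'q': 1, 'd': 4}
cfg['r'] = 8 → {'m': 8, 'v': 6, 'i': 6, 'a': 4, 'b': 6, 'p': 0, 'j': 5, 'q': 1, 'd': 4, 'r': 8}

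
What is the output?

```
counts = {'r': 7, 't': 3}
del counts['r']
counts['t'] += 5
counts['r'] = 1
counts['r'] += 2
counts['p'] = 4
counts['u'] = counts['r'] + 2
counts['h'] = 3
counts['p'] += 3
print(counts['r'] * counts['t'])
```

24

del 'r' → {'t': 3}
counts['t'] = 3+5 = 8 → {'t': 8}
counts['r'] = 1 → {'t': 8, 'r': 1}
counts['r'] = 1+2 = 3 → {'t': 8, 'r': 3}
counts['p'] = 4 → {'t': 8, 'r': 3, 'p': 4}
counts['u'] = counts['r']+2 = 5 → {'t': 8, 'r': 3, 'p': 4, 'u': 5}
counts['h'] = 3 → {'t': 8, 'r': 3, 'p': 4, 'u': 5, 'h': 3}
counts['p'] = 4+3 = 7 → {'t': 8, 'r': 3, 'p': 7, 'u': 5, 'h': 3}
counts['r']*counts['t'] = 3*8 = 24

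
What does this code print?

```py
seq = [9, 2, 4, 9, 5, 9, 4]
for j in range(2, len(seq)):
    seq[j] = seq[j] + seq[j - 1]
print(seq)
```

[9, 2, 6, 15, 20, 29, 33]

j=2: seq[2] = 4+2 = 6 → [9, 2, 6, 9, 5, 9, 4]
j=3: seq[3] = 9+6 = 15 → [9, 2, 6, 15, 5, 9, 4]
j=4: seq[4] = 5+15 = 20 → [9, 2, 6, 15, 20, 9, 4]
j=5: seq[5] = 9+20 = 29 → [9, 2, 6, 15, 20, 29, 4]
j=6: seq[6] = 4+29 = 33 → [9, 2, 6, 15, 20, 29, 33]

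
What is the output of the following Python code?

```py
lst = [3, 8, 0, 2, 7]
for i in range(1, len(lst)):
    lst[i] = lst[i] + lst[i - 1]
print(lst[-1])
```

i=1: lst[1] = 8+3 = 11 → [3, 11, 0, 2, 7]
i=2: lst[2] = 0+11 = 11 → [3, 11, 11, 2, 7]
i=3: lst[3] = 2+11 = 13 → [3, 11, 11, 13, 7]
i=4: lst[4] = 7+13 = 20 → [3, 11, 11, 13, 20]

20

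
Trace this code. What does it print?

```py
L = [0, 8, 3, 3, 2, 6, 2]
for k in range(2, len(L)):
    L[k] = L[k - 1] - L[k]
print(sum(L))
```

1

k=2: L[2] = 8-3 = 5 → [0, 8, 5, 3, 2, 6, 2]
k=3: L[3] = 5-3 = 2 → [0, 8, 5, 2, 2, 6, 2]
k=4: L[4] = 2-2 = 0 → [0, 8, 5, 2, 0, 6, 2]
k=5: L[5] = 0-6 = -6 → [0, 8, 5, 2, 0, -6, 2]
k=6: L[6] = (-6)-2 = -8 → [0, 8, 5, 2, 0, -6, -8]
sum = 1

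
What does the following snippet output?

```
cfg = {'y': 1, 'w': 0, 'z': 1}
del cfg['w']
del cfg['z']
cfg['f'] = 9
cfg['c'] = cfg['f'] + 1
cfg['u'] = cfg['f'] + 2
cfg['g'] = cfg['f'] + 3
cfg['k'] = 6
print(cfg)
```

{'y': 1, 'f': 9, 'c': 10, 'u': 11, 'g': 12, 'k': 6}

del 'w' → {'y': 1, 'z': 1}
del 'z' → {'y': 1}
cfg['f'] = 9 → {'y': 1, 'f': 9}
cfg['c'] = cfg['f']+1 = 10 → {'y': 1, 'f': 9, 'c': 10}
cfg['u'] = cfg['f']+2 = 11 → {'y': 1, 'f': 9, 'c': 10, 'u': 11}
cfg['g'] = cfg['f']+3 = 12 → {'y': 1, 'f': 9, 'c': 10, 'u': 11, 'g': 12}
cfg['k'] = 6 → {'y': 1, 'f': 9, 'c': 10, 'u': 11, 'g': 12, 'k': 6}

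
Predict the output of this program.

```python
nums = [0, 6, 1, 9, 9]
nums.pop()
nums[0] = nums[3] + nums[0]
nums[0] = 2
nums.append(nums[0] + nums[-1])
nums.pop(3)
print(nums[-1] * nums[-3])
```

pop() removes 9 → [0, 6, 1, 9]
nums[0] = nums[3]+nums[0] = 9+0 = 9 → [9, 6, 1, 9]
nums[0] = 2 → [2, 6, 1, 9]
append nums[0]+nums[-1] = 2+9 = 11 → [2, 6, 1, 9, 11]
pop(3) removes 9 → [2, 6, 1, 11]
nums[-1]*nums[-3] = 11*6 = 66

66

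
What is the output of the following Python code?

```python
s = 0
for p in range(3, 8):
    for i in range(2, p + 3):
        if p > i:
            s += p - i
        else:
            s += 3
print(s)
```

p=3,i=2: 3>2, s = 0+1 = 1
p=3,i=3: not 3>3, s = 1+3 = 4
p=3,i=4: not 3>4, s = 4+3 = 7
p=3,i=5: not 3>5, s = 7+3 = 10
p=4,i=2: 4>2, s = 10+2 = 12
p=4,i=3: 4>3, s = 12+1 = 13
p=4,i=4: not 4>4, s = 13+3 = 16
p=4,i=5: not 4>5, s = 16+3 = 19
p=4,i=6: not 4>6, s = 19+3 = 22
p=5,i=2: 5>2, s = 22+3 = 25
p=5,i=3: 5>3, s = 25+2 = 27
p=5,i=4: 5>4, s = 27+1 = 28
p=5,i=5: not 5>5, s = 28+3 = 31
p=5,i=6: not 5>6, s = 31+3 = 34
p=5,i=7: not 5>7, s = 34+3 = 37
p=6,i=2: 6>2, s = 37+4 = 41
p=6,i=3: 6>3, s = 41+3 = 44
p=6,i=4: 6>4, s = 44+2 = 46
p=6,i=5: 6>5, s = 46+1 = 47
p=6,i=6: not 6>6, s = 47+3 = 50
p=6,i=7: not 6>7, s = 50+3 = 53
p=6,i=8: not 6>8, s = 53+3 = 56
p=7,i=2: 7>2, s = 56+5 = 61
p=7,i=3: 7>3, s = 61+4 = 65
p=7,i=4: 7>4, s = 65+3 = 68
p=7,i=5: 7>5, s = 68+2 = 70
p=7,i=6: 7>6, s = 70+1 = 71
p=7,i=7: not 7>7, s = 71+3 = 74
p=7,i=8: not 7>8, s = 74+3 = 77
p=7,i=9: not 7>9, s = 77+3 = 80

80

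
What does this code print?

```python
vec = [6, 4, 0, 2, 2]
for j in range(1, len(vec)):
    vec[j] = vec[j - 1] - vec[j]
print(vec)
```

j=1: vec[1] = 6-4 = 2 → [6, 2, 0, 2, 2]
j=2: vec[2] = 2-0 = 2 → [6, 2, 2, 2, 2]
j=3: vec[3] = 2-2 = 0 → [6, 2, 2, 0, 2]
j=4: vec[4] = 0-2 = -2 → [6, 2, 2, 0, -2]

[6, 2, 2, 0, -2]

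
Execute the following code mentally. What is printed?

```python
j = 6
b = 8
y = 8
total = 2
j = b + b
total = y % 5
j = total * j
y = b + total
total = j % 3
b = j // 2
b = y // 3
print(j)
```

j = 8+8 = 16
total = 8%5 = 3
j = 3*16 = 48
y = 8+3 = 11
total = 48%3 = 0
b = 48//2 = 24
b = 11//3 = 3

48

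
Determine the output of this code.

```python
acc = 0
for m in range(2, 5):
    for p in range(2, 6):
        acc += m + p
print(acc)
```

78

m=2,p=2: acc = 0+4 = 4
m=2,p=3: acc = 4+5 = 9
m=2,p=4: acc = 9+6 = 15
m=2,p=5: acc = 15+7 = 22
m=3,p=2: acc = 22+5 = 27
m=3,p=3: acc = 27+6 = 33
m=3,p=4: acc = 33+7 = 40
m=3,p=5: acc = 40+8 = 48
m=4,p=2: acc = 48+6 = 54
m=4,p=3: acc = 54+7 = 61
m=4,p=4: acc = 61+8 = 69
m=4,p=5: acc = 69+9 = 78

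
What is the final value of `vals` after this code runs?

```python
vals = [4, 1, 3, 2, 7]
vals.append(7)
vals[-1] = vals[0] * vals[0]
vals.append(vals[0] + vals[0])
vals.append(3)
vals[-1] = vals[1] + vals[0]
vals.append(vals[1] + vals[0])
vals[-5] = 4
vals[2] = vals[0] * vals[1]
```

[4, 1, 4, 2, 4, 16, 8, 5, 5]

append 7 → [4, 1, 3, 2, 7, 7]
vals[-1] = vals[0]*vals[0] = 4*4 = 16 → [4, 1, 3, 2, 7, 16]
append vals[0]+vals[0] = 4+4 = 8 → [4, 1, 3, 2, 7, 16, 8]
append 3 → [4, 1, 3, 2, 7, 16, 8, 3]
vals[-1] = vals[1]+vals[0] = 1+4 = 5 → [4, 1, 3, 2, 7, 16, 8, 5]
append vals[1]+vals[0] = 1+4 = 5 → [4, 1, 3, 2, 7, 16, 8, 5, 5]
vals[-5] = 4 → [4, 1, 3, 2, 4, 16, 8, 5, 5]
vals[2] = vals[0]*vals[1] = 4*1 = 4 → [4, 1, 4, 2, 4, 16, 8, 5, 5]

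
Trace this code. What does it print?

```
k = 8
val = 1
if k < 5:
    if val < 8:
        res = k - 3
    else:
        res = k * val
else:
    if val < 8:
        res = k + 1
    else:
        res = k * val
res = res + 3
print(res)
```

k=8, val=1
k < 5 is False; val < 8 is True
→ res = k + 1 = 9
res = 9+3 = 12

12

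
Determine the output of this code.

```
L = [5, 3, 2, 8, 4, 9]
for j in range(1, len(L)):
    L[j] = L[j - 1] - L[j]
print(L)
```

j=1: L[1] = 5-3 = 2 → [5, 2, 2, 8, 4, 9]
j=2: L[2] = 2-2 = 0 → [5, 2, 0, 8, 4, 9]
j=3: L[3] = 0-8 = -8 → [5, 2, 0, -8, 4, 9]
j=4: L[4] = (-8)-4 = -12 → [5, 2, 0, -8, -12, 9]
j=5: L[5] = (-12)-9 = -21 → [5, 2, 0, -8, -12, -21]

[5, 2, 0, -8, -12, -21]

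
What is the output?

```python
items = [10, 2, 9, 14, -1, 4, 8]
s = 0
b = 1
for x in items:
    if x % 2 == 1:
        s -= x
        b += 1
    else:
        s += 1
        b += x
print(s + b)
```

38

x=10: not odd, s = 0+1 = 1; b=11
x=2: not odd, s = 1+1 = 2; b=13
x=9: odd, s = 2-9 = -7; b=14
x=14: not odd, s = (-7)+1 = -6; b=28
x=-1: odd, s = (-6)-(-1) = -5; b=29
x=4: not odd, s = (-5)+1 = -4; b=33
x=8: not odd, s = (-4)+1 = -3; b=41
s+b = (-3)+41 = 38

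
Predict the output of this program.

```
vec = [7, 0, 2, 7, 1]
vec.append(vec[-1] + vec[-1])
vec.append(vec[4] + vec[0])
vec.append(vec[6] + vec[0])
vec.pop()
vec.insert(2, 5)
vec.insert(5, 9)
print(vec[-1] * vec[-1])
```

append vec[-1]+vec[-1] = 1+1 = 2 → [7, 0, 2, 7, 1, 2]
append vec[4]+vec[0] = 1+7 = 8 → [7, 0, 2, 7, 1, 2, 8]
append vec[6]+vec[0] = 8+7 = 15 → [7, 0, 2, 7, 1, 2, 8, 15]
pop() removes 15 → [7, 0, 2, 7, 1, 2, 8]
insert 5 at 2 → [7, 0, 5, 2, 7, 1, 2, 8]
insert 9 at 5 → [7, 0, 5, 2, 7, 9, 1, 2, 8]
vec[-1]*vec[-1] = 8*8 = 64

64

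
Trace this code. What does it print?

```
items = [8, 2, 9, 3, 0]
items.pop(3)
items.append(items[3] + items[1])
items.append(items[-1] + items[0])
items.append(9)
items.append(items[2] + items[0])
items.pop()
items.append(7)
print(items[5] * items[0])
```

80

pop(3) removes 3 → [8, 2, 9, 0]
append items[3]+items[1] = 0+2 = 2 → [8, 2, 9, 0, 2]
append items[-1]+items[0] = 2+8 = 10 → [8, 2, 9, 0, 2, 10]
append 9 → [8, 2, 9, 0, 2, 10, 9]
append items[2]+items[0] = 9+8 = 17 → [8, 2, 9, 0, 2, 10, 9, 17]
pop() removes 17 → [8, 2, 9, 0, 2, 10, 9]
append 7 → [8, 2, 9, 0, 2, 10, 9, 7]
items[5]*items[0] = 10*8 = 80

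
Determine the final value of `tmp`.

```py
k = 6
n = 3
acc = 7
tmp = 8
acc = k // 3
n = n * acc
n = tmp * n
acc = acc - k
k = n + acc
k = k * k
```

8

acc = 6//3 = 2
n = 3*2 = 6
n = 8*6 = 48
acc = 2-6 = -4
k = 48+(-4) = 44
k = 44*44 = 1936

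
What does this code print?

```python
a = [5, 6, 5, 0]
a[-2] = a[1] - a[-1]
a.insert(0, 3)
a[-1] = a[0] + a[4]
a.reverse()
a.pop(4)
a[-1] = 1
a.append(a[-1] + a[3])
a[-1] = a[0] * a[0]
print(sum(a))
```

a[-2] = a[1]-a[-1] = 6-0 = 6 → [5, 6, 6, 0]
insert 3 at 0 → [3, 5, 6, 6, 0]
a[-1] = a[0]+a[4] = 3+0 = 3 → [3, 5, 6, 6, 3]
reverse → [3, 6, 6, 5, 3]
pop(4) removes 3 → [3, 6, 6, 5]
a[-1] = 1 → [3, 6, 6, 1]
append a[-1]+a[3] = 1+1 = 2 → [3, 6, 6, 1, 2]
a[-1] = a[0]*a[0] = 3*3 = 9 → [3, 6, 6, 1, 9]
sum = 25

25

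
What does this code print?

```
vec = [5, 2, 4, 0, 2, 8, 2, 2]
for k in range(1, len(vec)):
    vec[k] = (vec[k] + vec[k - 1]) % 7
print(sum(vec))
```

k=1: vec[1] = (2+5)%7 = 0 → [5, 0, 4, 0, 2, 8, 2, 2]
k=2: vec[2] = (4+0)%7 = 4 → [5, 0, 4, 0, 2, 8, 2, 2]
k=3: vec[3] = (0+4)%7 = 4 → [5, 0, 4, 4, 2, 8, 2, 2]
k=4: vec[4] = (2+4)%7 = 6 → [5, 0, 4, 4, 6, 8, 2, 2]
k=5: vec[5] = (8+6)%7 = 0 → [5, 0, 4, 4, 6, 0, 2, 2]
k=6: vec[6] = (2+0)%7 = 2 → [5, 0, 4, 4, 6, 0, 2, 2]
k=7: vec[7] = (2+2)%7 = 4 → [5, 0, 4, 4, 6, 0, 2, 4]
sum = 25

25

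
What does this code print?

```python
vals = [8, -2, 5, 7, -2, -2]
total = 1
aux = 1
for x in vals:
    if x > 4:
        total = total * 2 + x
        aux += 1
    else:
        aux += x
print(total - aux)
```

x=8: >4, total = 1*2+8 = 10; aux=2
x=-2: not >4; aux=0
x=5: >4, total = 10*2+5 = 25; aux=1
x=7: >4, total = 25*2+7 = 57; aux=2
x=-2: not >4; aux=0
x=-2: not >4; aux=-2
total-aux = 57-(-2) = 59

59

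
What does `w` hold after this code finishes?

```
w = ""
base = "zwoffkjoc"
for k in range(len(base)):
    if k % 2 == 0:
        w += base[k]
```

k=0: add 'z' → 'z'
k=1: skip
k=2: add 'o' → 'zo'
k=3: skip
k=4: add 'f' → 'zof'
k=5: skip
k=6: add 'j' → 'zofj'
k=7: skip
k=8: add 'c' → 'zofjc'

'zofjc'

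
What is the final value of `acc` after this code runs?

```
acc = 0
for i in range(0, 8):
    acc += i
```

28

i=0: acc = 0+0 = 0
i=1: acc = 0+1 = 1
i=2: acc = 1+2 = 3
i=3: acc = 3+3 = 6
i=4: acc = 6+4 = 10
i=5: acc = 10+5 = 15
i=6: acc = 15+6 = 21
i=7: acc = 21+7 = 28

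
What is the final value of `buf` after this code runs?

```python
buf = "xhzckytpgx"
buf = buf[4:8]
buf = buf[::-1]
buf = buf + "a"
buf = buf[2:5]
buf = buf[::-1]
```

'aky'

slice [4:8] → 'kytp'
reverse → 'ptyk'
+ 'a' → 'ptyka'
slice [2:5] → 'yka'
reverse → 'aky'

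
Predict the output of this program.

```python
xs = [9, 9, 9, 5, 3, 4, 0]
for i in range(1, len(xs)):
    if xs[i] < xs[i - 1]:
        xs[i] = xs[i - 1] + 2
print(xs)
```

[9, 9, 9, 11, 13, 15, 17]

i=1: 9>=9, unchanged → [9, 9, 9, 5, 3, 4, 0]
i=2: 9>=9, unchanged → [9, 9, 9, 5, 3, 4, 0]
i=3: 5<9, xs[3] = 9+2 = 11 → [9, 9, 9, 11, 3, 4, 0]
i=4: 3<11, xs[4] = 11+2 = 13 → [9, 9, 9, 11, 13, 4, 0]
i=5: 4<13, xs[5] = 13+2 = 15 → [9, 9, 9, 11, 13, 15, 0]
i=6: 0<15, xs[6] = 15+2 = 17 → [9, 9, 9, 11, 13, 15, 17]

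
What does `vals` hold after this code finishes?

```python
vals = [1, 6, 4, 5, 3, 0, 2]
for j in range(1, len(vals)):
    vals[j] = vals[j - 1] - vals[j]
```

[1, -5, -9, -14, -17, -17, -19]

j=1: vals[1] = 1-6 = -5 → [1, -5, 4, 5, 3, 0, 2]
j=2: vals[2] = (-5)-4 = -9 → [1, -5, -9, 5, 3, 0, 2]
j=3: vals[3] = (-9)-5 = -14 → [1, -5, -9, -14, 3, 0, 2]
j=4: vals[4] = (-14)-3 = -17 → [1, -5, -9, -14, -17, 0, 2]
j=5: vals[5] = (-17)-0 = -17 → [1, -5, -9, -14, -17, -17, 2]
j=6: vals[6] = (-17)-2 = -19 → [1, -5, -9, -14, -17, -17, -19]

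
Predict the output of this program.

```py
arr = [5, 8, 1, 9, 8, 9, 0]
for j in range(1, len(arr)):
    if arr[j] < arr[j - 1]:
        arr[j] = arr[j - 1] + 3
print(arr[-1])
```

23

j=1: 8>=5, unchanged → [5, 8, 1, 9, 8, 9, 0]
j=2: 1<8, arr[2] = 8+3 = 11 → [5, 8, 11, 9, 8, 9, 0]
j=3: 9<11, arr[3] = 11+3 = 14 → [5, 8, 11, 14, 8, 9, 0]
j=4: 8<14, arr[4] = 14+3 = 17 → [5, 8, 11, 14, 17, 9, 0]
j=5: 9<17, arr[5] = 17+3 = 20 → [5, 8, 11, 14, 17, 20, 0]
j=6: 0<20, arr[6] = 20+3 = 23 → [5, 8, 11, 14, 17, 20, 23]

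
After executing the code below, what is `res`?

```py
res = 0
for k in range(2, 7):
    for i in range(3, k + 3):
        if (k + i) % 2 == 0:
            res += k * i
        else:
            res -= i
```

k=2,i=3: odd sum, res = 0-3 = -3
k=2,i=4: even sum, res = (-3)+8 = 5
k=3,i=3: even sum, res = 5+9 = 14
k=3,i=4: odd sum, res = 14-4 = 10
k=3,i=5: even sum, res = 10+15 = 25
k=4,i=3: odd sum, res = 25-3 = 22
k=4,i=4: even sum, res = 22+16 = 38
k=4,i=5: odd sum, res = 38-5 = 33
k=4,i=6: even sum, res = 33+24 = 57
k=5,i=3: even sum, res = 57+15 = 72
k=5,i=4: odd sum, res = 72-4 = 68
k=5,i=5: even sum, res = 68+25 = 93
k=5,i=6: odd sum, res = 93-6 = 87
k=5,i=7: even sum, res = 87+35 = 122
k=6,i=3: odd sum, res = 122-3 = 119
k=6,i=4: even sum, res = 119+24 = 143
k=6,i=5: odd sum, res = 143-5 = 138
k=6,i=6: even sum, res = 138+36 = 174
k=6,i=7: odd sum, res = 174-7 = 167
k=6,i=8: even sum, res = 167+48 = 215

215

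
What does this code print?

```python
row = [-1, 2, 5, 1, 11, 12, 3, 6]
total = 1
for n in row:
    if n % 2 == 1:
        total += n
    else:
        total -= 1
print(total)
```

17

n=-1: odd, total = 1+(-1) = 0
n=2: not odd, total = 0-1 = -1
n=5: odd, total = (-1)+5 = 4
n=1: odd, total = 4+1 = 5
n=11: odd, total = 5+11 = 16
n=12: not odd, total = 16-1 = 15
n=3: odd, total = 15+3 = 18
n=6: not odd, total = 18-1 = 17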